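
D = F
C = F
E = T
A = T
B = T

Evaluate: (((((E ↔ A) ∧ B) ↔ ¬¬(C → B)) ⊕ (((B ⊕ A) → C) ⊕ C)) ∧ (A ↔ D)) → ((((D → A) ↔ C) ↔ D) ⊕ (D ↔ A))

E ↔ A = T ↔ T = T
(E ↔ A) ∧ B = T ∧ T = T
C → B = F → T = T
¬(C → B) = ¬T = F
¬¬(C → B) = ¬F = T
((E ↔ A) ∧ B) ↔ ¬¬(C → B) = T ↔ T = T
B ⊕ A = T ⊕ T = F
(B ⊕ A) → C = F → F = T
((B ⊕ A) → C) ⊕ C = T ⊕ F = T
(((E ↔ A) ∧ B) ↔ ¬¬(C → B)) ⊕ (((B ⊕ A) → C) ⊕ C) = T ⊕ T = F
A ↔ D = T ↔ F = F
((((E ↔ A) ∧ B) ↔ ¬¬(C → B)) ⊕ (((B ⊕ A) → C) ⊕ C)) ∧ (A ↔ D) = F ∧ F = F
D → A = F → T = T
(D → A) ↔ C = T ↔ F = F
((D → A) ↔ C) ↔ D = F ↔ F = T
D ↔ A = F ↔ T = F
(((D → A) ↔ C) ↔ D) ⊕ (D ↔ A) = T ⊕ F = T
(((((E ↔ A) ∧ B) ↔ ¬¬(C → B)) ⊕ (((B ⊕ A) → C) ⊕ C)) ∧ (A ↔ D)) → ((((D → A) ↔ C) ↔ D) ⊕ (D ↔ A)) = F → T = T

T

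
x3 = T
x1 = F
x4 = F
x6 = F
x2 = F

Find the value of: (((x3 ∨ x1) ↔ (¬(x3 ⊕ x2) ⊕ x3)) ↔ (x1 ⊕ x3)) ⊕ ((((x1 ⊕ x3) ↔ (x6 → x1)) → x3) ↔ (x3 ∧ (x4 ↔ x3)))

T

x3 ∨ x1 = T ∨ F = T
x3 ⊕ x2 = T ⊕ F = T
¬(x3 ⊕ x2) = ¬T = F
¬(x3 ⊕ x2) ⊕ x3 = F ⊕ T = T
(x3 ∨ x1) ↔ (¬(x3 ⊕ x2) ⊕ x3) = T ↔ T = T
x1 ⊕ x3 = F ⊕ T = T
((x3 ∨ x1) ↔ (¬(x3 ⊕ x2) ⊕ x3)) ↔ (x1 ⊕ x3) = T ↔ T = T
x1 ⊕ x3 = F ⊕ T = T
x6 → x1 = F → F = T
(x1 ⊕ x3) ↔ (x6 → x1) = T ↔ T = T
((x1 ⊕ x3) ↔ (x6 → x1)) → x3 = T → T = T
x4 ↔ x3 = F ↔ T = F
x3 ∧ (x4 ↔ x3) = T ∧ F = F
(((x1 ⊕ x3) ↔ (x6 → x1)) → x3) ↔ (x3 ∧ (x4 ↔ x3)) = T ↔ F = F
(((x3 ∨ x1) ↔ (¬(x3 ⊕ x2) ⊕ x3)) ↔ (x1 ⊕ x3)) ⊕ ((((x1 ⊕ x3) ↔ (x6 → x1)) → x3) ↔ (x3 ∧ (x4 ↔ x3))) = T ⊕ F = T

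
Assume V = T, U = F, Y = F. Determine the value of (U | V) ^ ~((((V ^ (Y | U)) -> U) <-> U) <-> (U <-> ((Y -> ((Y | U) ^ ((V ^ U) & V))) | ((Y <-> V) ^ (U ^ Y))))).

F

Substituting V=T, U=F, Y=F:
U | V = F | T = T
Y | U = F | F = F
V ^ (Y | U) = T ^ F = T
(V ^ (Y | U)) -> U = T -> F = F
((V ^ (Y | U)) -> U) <-> U = F <-> F = T
Y | U = F | F = F
V ^ U = T ^ F = T
(V ^ U) & V = T & T = T
(Y | U) ^ ((V ^ U) & V) = F ^ T = T
Y -> ((Y | U) ^ ((V ^ U) & V)) = F -> T = T
Y <-> V = F <-> T = F
U ^ Y = F ^ F = F
(Y <-> V) ^ (U ^ Y) = F ^ F = F
(Y -> ((Y | U) ^ ((V ^ U) & V))) | ((Y <-> V) ^ (U ^ Y)) = T | F = T
U <-> ((Y -> ((Y | U) ^ ((V ^ U) & V))) | ((Y <-> V) ^ (U ^ Y))) = F <-> T = F
(((V ^ (Y | U)) -> U) <-> U) <-> (U <-> ((Y -> ((Y | U) ^ ((V ^ U) & V))) | ((Y <-> V) ^ (U ^ Y)))) = T <-> F = F
~((((V ^ (Y | U)) -> U) <-> U) <-> (U <-> ((Y -> ((Y | U) ^ ((V ^ U) & V))) | ((Y <-> V) ^ (U ^ Y))))) = ~F = T
(U | V) ^ ~((((V ^ (Y | U)) -> U) <-> U) <-> (U <-> ((Y -> ((Y | U) ^ ((V ^ U) & V))) | ((Y <-> V) ^ (U ^ Y))))) = T ^ T = F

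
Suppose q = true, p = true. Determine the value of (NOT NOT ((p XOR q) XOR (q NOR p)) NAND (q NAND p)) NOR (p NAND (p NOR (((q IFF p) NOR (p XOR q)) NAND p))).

p XOR q = true XOR true = false
q NOR p = true NOR true = false
(p XOR q) XOR (q NOR p) = false XOR false = false
NOT ((p XOR q) XOR (q NOR p)) = NOT false = true
NOT NOT ((p XOR q) XOR (q NOR p)) = NOT true = false
q NAND p = true NAND true = false
NOT NOT ((p XOR q) XOR (q NOR p)) NAND (q NAND p) = false NAND false = true
q IFF p = true IFF true = true
p XOR q = true XOR true = false
(q IFF p) NOR (p XOR q) = true NOR false = false
((q IFF p) NOR (p XOR q)) NAND p = false NAND true = true
p NOR (((q IFF p) NOR (p XOR q)) NAND p) = true NOR true = false
p NAND (p NOR (((q IFF p) NOR (p XOR q)) NAND p)) = true NAND false = true
(NOT NOT ((p XOR q) XOR (q NOR p)) NAND (q NAND p)) NOR (p NAND (p NOR (((q IFF p) NOR (p XOR q)) NAND p))) = true NOR true = false

false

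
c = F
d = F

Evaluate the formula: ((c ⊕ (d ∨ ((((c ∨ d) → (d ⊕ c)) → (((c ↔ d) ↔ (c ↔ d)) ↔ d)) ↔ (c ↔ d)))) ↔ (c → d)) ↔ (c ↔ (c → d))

c ∨ d = F ∨ F = F
d ⊕ c = F ⊕ F = F
(c ∨ d) → (d ⊕ c) = F → F = T
c ↔ d = F ↔ F = T
c ↔ d = F ↔ F = T
(c ↔ d) ↔ (c ↔ d) = T ↔ T = T
((c ↔ d) ↔ (c ↔ d)) ↔ d = T ↔ F = F
((c ∨ d) → (d ⊕ c)) → (((c ↔ d) ↔ (c ↔ d)) ↔ d) = T → F = F
c ↔ d = F ↔ F = T
(((c ∨ d) → (d ⊕ c)) → (((c ↔ d) ↔ (c ↔ d)) ↔ d)) ↔ (c ↔ d) = F ↔ T = F
d ∨ ((((c ∨ d) → (d ⊕ c)) → (((c ↔ d) ↔ (c ↔ d)) ↔ d)) ↔ (c ↔ d)) = F ∨ F = F
c ⊕ (d ∨ ((((c ∨ d) → (d ⊕ c)) → (((c ↔ d) ↔ (c ↔ d)) ↔ d)) ↔ (c ↔ d))) = F ⊕ F = F
c → d = F → F = T
(c ⊕ (d ∨ ((((c ∨ d) → (d ⊕ c)) → (((c ↔ d) ↔ (c ↔ d)) ↔ d)) ↔ (c ↔ d)))) ↔ (c → d) = F ↔ T = F
c → d = F → F = T
c ↔ (c → d) = F ↔ T = F
((c ⊕ (d ∨ ((((c ∨ d) → (d ⊕ c)) → (((c ↔ d) ↔ (c ↔ d)) ↔ d)) ↔ (c ↔ d)))) ↔ (c → d)) ↔ (c ↔ (c → d)) = F ↔ F = T

T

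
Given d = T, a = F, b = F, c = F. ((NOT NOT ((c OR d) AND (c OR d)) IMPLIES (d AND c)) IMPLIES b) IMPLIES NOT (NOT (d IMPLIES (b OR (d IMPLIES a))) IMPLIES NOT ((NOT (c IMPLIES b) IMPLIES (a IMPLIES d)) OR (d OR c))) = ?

c OR d = F OR T = T
c OR d = F OR T = T
(c OR d) AND (c OR d) = T AND T = T
NOT ((c OR d) AND (c OR d)) = NOT T = F
NOT NOT ((c OR d) AND (c OR d)) = NOT F = T
d AND c = T AND F = F
NOT NOT ((c OR d) AND (c OR d)) IMPLIES (d AND c) = T IMPLIES F = F
(NOT NOT ((c OR d) AND (c OR d)) IMPLIES (d AND c)) IMPLIES b = F IMPLIES F = T
d IMPLIES a = T IMPLIES F = F
b OR (d IMPLIES a) = F OR F = F
d IMPLIES (b OR (d IMPLIES a)) = T IMPLIES F = F
NOT (d IMPLIES (b OR (d IMPLIES a))) = NOT F = T
c IMPLIES b = F IMPLIES F = T
NOT (c IMPLIES b) = NOT T = F
a IMPLIES d = F IMPLIES T = T
NOT (c IMPLIES b) IMPLIES (a IMPLIES d) = F IMPLIES T = T
d OR c = T OR F = T
(NOT (c IMPLIES b) IMPLIES (a IMPLIES d)) OR (d OR c) = T OR T = T
NOT ((NOT (c IMPLIES b) IMPLIES (a IMPLIES d)) OR (d OR c)) = NOT T = F
NOT (d IMPLIES (b OR (d IMPLIES a))) IMPLIES NOT ((NOT (c IMPLIES b) IMPLIES (a IMPLIES d)) OR (d OR c)) = T IMPLIES F = F
NOT (NOT (d IMPLIES (b OR (d IMPLIES a))) IMPLIES NOT ((NOT (c IMPLIES b) IMPLIES (a IMPLIES d)) OR (d OR c))) = NOT F = T
((NOT NOT ((c OR d) AND (c OR d)) IMPLIES (d AND c)) IMPLIES b) IMPLIES NOT (NOT (d IMPLIES (b OR (d IMPLIES a))) IMPLIES NOT ((NOT (c IMPLIES b) IMPLIES (a IMPLIES d)) OR (d OR c))) = T IMPLIES T = T

T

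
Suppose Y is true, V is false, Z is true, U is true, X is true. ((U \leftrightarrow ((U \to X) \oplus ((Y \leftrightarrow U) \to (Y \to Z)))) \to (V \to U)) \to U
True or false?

U \to X = \text{True} \to \text{True} = \text{True}
Y \leftrightarrow U = \text{True} \leftrightarrow \text{True} = \text{True}
Y \to Z = \text{True} \to \text{True} = \text{True}
(Y \leftrightarrow U) \to (Y \to Z) = \text{True} \to \text{True} = \text{True}
(U \to X) \oplus ((Y \leftrightarrow U) \to (Y \to Z)) = \text{True} \oplus \text{True} = \text{False}
U \leftrightarrow ((U \to X) \oplus ((Y \leftrightarrow U) \to (Y \to Z))) = \text{True} \leftrightarrow \text{False} = \text{False}
V \to U = \text{False} \to \text{True} = \text{True}
(U \leftrightarrow ((U \to X) \oplus ((Y \leftrightarrow U) \to (Y \to Z)))) \to (V \to U) = \text{False} \to \text{True} = \text{True}
((U \leftrightarrow ((U \to X) \oplus ((Y \leftrightarrow U) \to (Y \to Z)))) \to (V \to U)) \to U = \text{True} \to \text{True} = \text{True}

\text{True}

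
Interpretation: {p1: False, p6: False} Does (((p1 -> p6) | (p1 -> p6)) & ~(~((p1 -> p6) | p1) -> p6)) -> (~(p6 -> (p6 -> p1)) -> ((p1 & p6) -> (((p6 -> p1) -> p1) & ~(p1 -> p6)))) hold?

True

p1 -> p6 = False -> False = True
p1 -> p6 = False -> False = True
(p1 -> p6) | (p1 -> p6) = True | True = True
p1 -> p6 = False -> False = True
(p1 -> p6) | p1 = True | False = True
~((p1 -> p6) | p1) = ~True = False
~((p1 -> p6) | p1) -> p6 = False -> False = True
~(~((p1 -> p6) | p1) -> p6) = ~True = False
((p1 -> p6) | (p1 -> p6)) & ~(~((p1 -> p6) | p1) -> p6) = True & False = False
p6 -> p1 = False -> False = True
p6 -> (p6 -> p1) = False -> True = True
~(p6 -> (p6 -> p1)) = ~True = False
p1 & p6 = False & False = False
p6 -> p1 = False -> False = True
(p6 -> p1) -> p1 = True -> False = False
p1 -> p6 = False -> False = True
~(p1 -> p6) = ~True = False
((p6 -> p1) -> p1) & ~(p1 -> p6) = False & False = False
(p1 & p6) -> (((p6 -> p1) -> p1) & ~(p1 -> p6)) = False -> False = True
~(p6 -> (p6 -> p1)) -> ((p1 & p6) -> (((p6 -> p1) -> p1) & ~(p1 -> p6))) = False -> True = True
(((p1 -> p6) | (p1 -> p6)) & ~(~((p1 -> p6) | p1) -> p6)) -> (~(p6 -> (p6 -> p1)) -> ((p1 & p6) -> (((p6 -> p1) -> p1) & ~(p1 -> p6)))) = False -> True = True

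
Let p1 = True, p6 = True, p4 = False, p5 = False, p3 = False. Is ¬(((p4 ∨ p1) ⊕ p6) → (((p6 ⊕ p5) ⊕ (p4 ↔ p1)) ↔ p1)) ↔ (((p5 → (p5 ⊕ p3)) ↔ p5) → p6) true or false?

False

p4 ∨ p1 = False ∨ True = True
(p4 ∨ p1) ⊕ p6 = True ⊕ True = False
p6 ⊕ p5 = True ⊕ False = True
p4 ↔ p1 = False ↔ True = False
(p6 ⊕ p5) ⊕ (p4 ↔ p1) = True ⊕ False = True
((p6 ⊕ p5) ⊕ (p4 ↔ p1)) ↔ p1 = True ↔ True = True
((p4 ∨ p1) ⊕ p6) → (((p6 ⊕ p5) ⊕ (p4 ↔ p1)) ↔ p1) = False → True = True
¬(((p4 ∨ p1) ⊕ p6) → (((p6 ⊕ p5) ⊕ (p4 ↔ p1)) ↔ p1)) = ¬True = False
p5 ⊕ p3 = False ⊕ False = False
p5 → (p5 ⊕ p3) = False → False = True
(p5 → (p5 ⊕ p3)) ↔ p5 = True ↔ False = False
((p5 → (p5 ⊕ p3)) ↔ p5) → p6 = False → True = True
¬(((p4 ∨ p1) ⊕ p6) → (((p6 ⊕ p5) ⊕ (p4 ↔ p1)) ↔ p1)) ↔ (((p5 → (p5 ⊕ p3)) ↔ p5) → p6) = False ↔ True = False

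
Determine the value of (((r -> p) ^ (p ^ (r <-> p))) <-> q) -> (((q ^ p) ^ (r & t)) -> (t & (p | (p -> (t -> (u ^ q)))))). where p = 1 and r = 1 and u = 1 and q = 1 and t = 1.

r -> p = 1 -> 1 = 1
r <-> p = 1 <-> 1 = 1
p ^ (r <-> p) = 1 ^ 1 = 0
(r -> p) ^ (p ^ (r <-> p)) = 1 ^ 0 = 1
((r -> p) ^ (p ^ (r <-> p))) <-> q = 1 <-> 1 = 1
q ^ p = 1 ^ 1 = 0
r & t = 1 & 1 = 1
(q ^ p) ^ (r & t) = 0 ^ 1 = 1
u ^ q = 1 ^ 1 = 0
t -> (u ^ q) = 1 -> 0 = 0
p -> (t -> (u ^ q)) = 1 -> 0 = 0
p | (p -> (t -> (u ^ q))) = 1 | 0 = 1
t & (p | (p -> (t -> (u ^ q)))) = 1 & 1 = 1
((q ^ p) ^ (r & t)) -> (t & (p | (p -> (t -> (u ^ q))))) = 1 -> 1 = 1
(((r -> p) ^ (p ^ (r <-> p))) <-> q) -> (((q ^ p) ^ (r & t)) -> (t & (p | (p -> (t -> (u ^ q)))))) = 1 -> 1 = 1

1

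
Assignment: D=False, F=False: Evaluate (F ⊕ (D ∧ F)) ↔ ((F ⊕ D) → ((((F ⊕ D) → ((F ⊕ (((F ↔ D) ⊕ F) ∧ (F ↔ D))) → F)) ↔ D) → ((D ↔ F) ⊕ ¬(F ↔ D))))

D ∧ F = False ∧ False = False
F ⊕ (D ∧ F) = False ⊕ False = False
F ⊕ D = False ⊕ False = False
F ⊕ D = False ⊕ False = False
F ↔ D = False ↔ False = True
(F ↔ D) ⊕ F = True ⊕ False = True
F ↔ D = False ↔ False = True
((F ↔ D) ⊕ F) ∧ (F ↔ D) = True ∧ True = True
F ⊕ (((F ↔ D) ⊕ F) ∧ (F ↔ D)) = False ⊕ True = True
(F ⊕ (((F ↔ D) ⊕ F) ∧ (F ↔ D))) → F = True → False = False
(F ⊕ D) → ((F ⊕ (((F ↔ D) ⊕ F) ∧ (F ↔ D))) → F) = False → False = True
((F ⊕ D) → ((F ⊕ (((F ↔ D) ⊕ F) ∧ (F ↔ D))) → F)) ↔ D = True ↔ False = False
D ↔ F = False ↔ False = True
F ↔ D = False ↔ False = True
¬(F ↔ D) = ¬True = False
(D ↔ F) ⊕ ¬(F ↔ D) = True ⊕ False = True
(((F ⊕ D) → ((F ⊕ (((F ↔ D) ⊕ F) ∧ (F ↔ D))) → F)) ↔ D) → ((D ↔ F) ⊕ ¬(F ↔ D)) = False → True = True
(F ⊕ D) → ((((F ⊕ D) → ((F ⊕ (((F ↔ D) ⊕ F) ∧ (F ↔ D))) → F)) ↔ D) → ((D ↔ F) ⊕ ¬(F ↔ D))) = False → True = True
(F ⊕ (D ∧ F)) ↔ ((F ⊕ D) → ((((F ⊕ D) → ((F ⊕ (((F ↔ D) ⊕ F) ∧ (F ↔ D))) → F)) ↔ D) → ((D ↔ F) ⊕ ¬(F ↔ D)))) = False ↔ True = False

False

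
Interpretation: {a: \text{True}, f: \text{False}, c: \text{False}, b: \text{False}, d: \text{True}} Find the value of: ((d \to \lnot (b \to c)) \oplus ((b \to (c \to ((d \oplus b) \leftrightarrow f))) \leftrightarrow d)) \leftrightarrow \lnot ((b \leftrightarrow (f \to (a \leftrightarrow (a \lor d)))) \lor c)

\text{True}

Substituting a=\text{True}, f=\text{False}, c=\text{False}, b=\text{False}, d=\text{True}:
b \to c = \text{False} \to \text{False} = \text{True}
\lnot (b \to c) = \lnot \text{True} = \text{False}
d \to \lnot (b \to c) = \text{True} \to \text{False} = \text{False}
d \oplus b = \text{True} \oplus \text{False} = \text{True}
(d \oplus b) \leftrightarrow f = \text{True} \leftrightarrow \text{False} = \text{False}
c \to ((d \oplus b) \leftrightarrow f) = \text{False} \to \text{False} = \text{True}
b \to (c \to ((d \oplus b) \leftrightarrow f)) = \text{False} \to \text{True} = \text{True}
(b \to (c \to ((d \oplus b) \leftrightarrow f))) \leftrightarrow d = \text{True} \leftrightarrow \text{True} = \text{True}
(d \to \lnot (b \to c)) \oplus ((b \to (c \to ((d \oplus b) \leftrightarrow f))) \leftrightarrow d) = \text{False} \oplus \text{True} = \text{True}
a \lor d = \text{True} \lor \text{True} = \text{True}
a \leftrightarrow (a \lor d) = \text{True} \leftrightarrow \text{True} = \text{True}
f \to (a \leftrightarrow (a \lor d)) = \text{False} \to \text{True} = \text{True}
b \leftrightarrow (f \to (a \leftrightarrow (a \lor d))) = \text{False} \leftrightarrow \text{True} = \text{False}
(b \leftrightarrow (f \to (a \leftrightarrow (a \lor d)))) \lor c = \text{False} \lor \text{False} = \text{False}
\lnot ((b \leftrightarrow (f \to (a \leftrightarrow (a \lor d)))) \lor c) = \lnot \text{False} = \text{True}
((d \to \lnot (b \to c)) \oplus ((b \to (c \to ((d \oplus b) \leftrightarrow f))) \leftrightarrow d)) \leftrightarrow \lnot ((b \leftrightarrow (f \to (a \leftrightarrow (a \lor d)))) \lor c) = \text{True} \leftrightarrow \text{True} = \text{True}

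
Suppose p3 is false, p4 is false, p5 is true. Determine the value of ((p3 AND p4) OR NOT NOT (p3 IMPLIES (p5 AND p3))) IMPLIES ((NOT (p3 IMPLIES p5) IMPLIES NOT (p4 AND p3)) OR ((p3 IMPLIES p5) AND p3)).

T

p3 AND p4 = F AND F = F
p5 AND p3 = T AND F = F
p3 IMPLIES (p5 AND p3) = F IMPLIES F = T
NOT (p3 IMPLIES (p5 AND p3)) = NOT T = F
NOT NOT (p3 IMPLIES (p5 AND p3)) = NOT F = T
(p3 AND p4) OR NOT NOT (p3 IMPLIES (p5 AND p3)) = F OR T = T
p3 IMPLIES p5 = F IMPLIES T = T
NOT (p3 IMPLIES p5) = NOT T = F
p4 AND p3 = F AND F = F
NOT (p4 AND p3) = NOT F = T
NOT (p3 IMPLIES p5) IMPLIES NOT (p4 AND p3) = F IMPLIES T = T
p3 IMPLIES p5 = F IMPLIES T = T
(p3 IMPLIES p5) AND p3 = T AND F = F
(NOT (p3 IMPLIES p5) IMPLIES NOT (p4 AND p3)) OR ((p3 IMPLIES p5) AND p3) = T OR F = T
((p3 AND p4) OR NOT NOT (p3 IMPLIES (p5 AND p3))) IMPLIES ((NOT (p3 IMPLIES p5) IMPLIES NOT (p4 AND p3)) OR ((p3 IMPLIES p5) AND p3)) = T IMPLIES T = T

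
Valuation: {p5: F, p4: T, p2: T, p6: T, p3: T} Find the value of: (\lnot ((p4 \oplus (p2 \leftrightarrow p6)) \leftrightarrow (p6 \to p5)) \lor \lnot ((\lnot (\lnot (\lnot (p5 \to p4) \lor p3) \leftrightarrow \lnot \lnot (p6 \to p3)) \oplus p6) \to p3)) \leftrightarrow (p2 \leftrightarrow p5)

p2 \leftrightarrow p6 = T \leftrightarrow T = T
p4 \oplus (p2 \leftrightarrow p6) = T \oplus T = F
p6 \to p5 = T \to F = F
(p4 \oplus (p2 \leftrightarrow p6)) \leftrightarrow (p6 \to p5) = F \leftrightarrow F = T
\lnot ((p4 \oplus (p2 \leftrightarrow p6)) \leftrightarrow (p6 \to p5)) = \lnot T = F
p5 \to p4 = F \to T = T
\lnot (p5 \to p4) = \lnot T = F
\lnot (p5 \to p4) \lor p3 = F \lor T = T
\lnot (\lnot (p5 \to p4) \lor p3) = \lnot T = F
p6 \to p3 = T \to T = T
\lnot (p6 \to p3) = \lnot T = F
\lnot \lnot (p6 \to p3) = \lnot F = T
\lnot (\lnot (p5 \to p4) \lor p3) \leftrightarrow \lnot \lnot (p6 \to p3) = F \leftrightarrow T = F
\lnot (\lnot (\lnot (p5 \to p4) \lor p3) \leftrightarrow \lnot \lnot (p6 \to p3)) = \lnot F = T
\lnot (\lnot (\lnot (p5 \to p4) \lor p3) \leftrightarrow \lnot \lnot (p6 \to p3)) \oplus p6 = T \oplus T = F
(\lnot (\lnot (\lnot (p5 \to p4) \lor p3) \leftrightarrow \lnot \lnot (p6 \to p3)) \oplus p6) \to p3 = F \to T = T
\lnot ((\lnot (\lnot (\lnot (p5 \to p4) \lor p3) \leftrightarrow \lnot \lnot (p6 \to p3)) \oplus p6) \to p3) = \lnot T = F
\lnot ((p4 \oplus (p2 \leftrightarrow p6)) \leftrightarrow (p6 \to p5)) \lor \lnot ((\lnot (\lnot (\lnot (p5 \to p4) \lor p3) \leftrightarrow \lnot \lnot (p6 \to p3)) \oplus p6) \to p3) = F \lor F = F
p2 \leftrightarrow p5 = T \leftrightarrow F = F
(\lnot ((p4 \oplus (p2 \leftrightarrow p6)) \leftrightarrow (p6 \to p5)) \lor \lnot ((\lnot (\lnot (\lnot (p5 \to p4) \lor p3) \leftrightarrow \lnot \lnot (p6 \to p3)) \oplus p6) \to p3)) \leftrightarrow (p2 \leftrightarrow p5) = F \leftrightarrow F = T

T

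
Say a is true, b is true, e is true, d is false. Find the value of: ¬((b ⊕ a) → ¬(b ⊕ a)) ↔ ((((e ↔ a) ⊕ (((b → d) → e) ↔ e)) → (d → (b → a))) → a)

F

b ⊕ a = T ⊕ T = F
b ⊕ a = T ⊕ T = F
¬(b ⊕ a) = ¬F = T
(b ⊕ a) → ¬(b ⊕ a) = F → T = T
¬((b ⊕ a) → ¬(b ⊕ a)) = ¬T = F
e ↔ a = T ↔ T = T
b → d = T → F = F
(b → d) → e = F → T = T
((b → d) → e) ↔ e = T ↔ T = T
(e ↔ a) ⊕ (((b → d) → e) ↔ e) = T ⊕ T = F
b → a = T → T = T
d → (b → a) = F → T = T
((e ↔ a) ⊕ (((b → d) → e) ↔ e)) → (d → (b → a)) = F → T = T
(((e ↔ a) ⊕ (((b → d) → e) ↔ e)) → (d → (b → a))) → a = T → T = T
¬((b ⊕ a) → ¬(b ⊕ a)) ↔ ((((e ↔ a) ⊕ (((b → d) → e) ↔ e)) → (d → (b → a))) → a) = F ↔ T = F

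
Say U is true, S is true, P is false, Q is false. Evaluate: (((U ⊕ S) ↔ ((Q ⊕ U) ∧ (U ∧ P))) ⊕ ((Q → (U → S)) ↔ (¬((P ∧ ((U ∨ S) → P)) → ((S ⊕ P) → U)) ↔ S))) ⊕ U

U ⊕ S = True ⊕ True = False
Q ⊕ U = False ⊕ True = True
U ∧ P = True ∧ False = False
(Q ⊕ U) ∧ (U ∧ P) = True ∧ False = False
(U ⊕ S) ↔ ((Q ⊕ U) ∧ (U ∧ P)) = False ↔ False = True
U → S = True → True = True
Q → (U → S) = False → True = True
U ∨ S = True ∨ True = True
(U ∨ S) → P = True → False = False
P ∧ ((U ∨ S) → P) = False ∧ False = False
S ⊕ P = True ⊕ False = True
(S ⊕ P) → U = True → True = True
(P ∧ ((U ∨ S) → P)) → ((S ⊕ P) → U) = False → True = True
¬((P ∧ ((U ∨ S) → P)) → ((S ⊕ P) → U)) = ¬True = False
¬((P ∧ ((U ∨ S) → P)) → ((S ⊕ P) → U)) ↔ S = False ↔ True = False
(Q → (U → S)) ↔ (¬((P ∧ ((U ∨ S) → P)) → ((S ⊕ P) → U)) ↔ S) = True ↔ False = False
((U ⊕ S) ↔ ((Q ⊕ U) ∧ (U ∧ P))) ⊕ ((Q → (U → S)) ↔ (¬((P ∧ ((U ∨ S) → P)) → ((S ⊕ P) → U)) ↔ S)) = True ⊕ False = True
(((U ⊕ S) ↔ ((Q ⊕ U) ∧ (U ∧ P))) ⊕ ((Q → (U → S)) ↔ (¬((P ∧ ((U ∨ S) → P)) → ((S ⊕ P) → U)) ↔ S))) ⊕ U = True ⊕ True = False

False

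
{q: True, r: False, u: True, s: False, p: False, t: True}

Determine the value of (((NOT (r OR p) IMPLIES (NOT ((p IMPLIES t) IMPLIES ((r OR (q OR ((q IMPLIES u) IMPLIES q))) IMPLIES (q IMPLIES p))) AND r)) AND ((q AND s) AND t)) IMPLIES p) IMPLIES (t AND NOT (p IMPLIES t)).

r OR p = False OR False = False
NOT (r OR p) = NOT False = True
p IMPLIES t = False IMPLIES True = True
q IMPLIES u = True IMPLIES True = True
(q IMPLIES u) IMPLIES q = True IMPLIES True = True
q OR ((q IMPLIES u) IMPLIES q) = True OR True = True
r OR (q OR ((q IMPLIES u) IMPLIES q)) = False OR True = True
q IMPLIES p = True IMPLIES False = False
(r OR (q OR ((q IMPLIES u) IMPLIES q))) IMPLIES (q IMPLIES p) = True IMPLIES False = False
(p IMPLIES t) IMPLIES ((r OR (q OR ((q IMPLIES u) IMPLIES q))) IMPLIES (q IMPLIES p)) = True IMPLIES False = False
NOT ((p IMPLIES t) IMPLIES ((r OR (q OR ((q IMPLIES u) IMPLIES q))) IMPLIES (q IMPLIES p))) = NOT False = True
NOT ((p IMPLIES t) IMPLIES ((r OR (q OR ((q IMPLIES u) IMPLIES q))) IMPLIES (q IMPLIES p))) AND r = True AND False = False
NOT (r OR p) IMPLIES (NOT ((p IMPLIES t) IMPLIES ((r OR (q OR ((q IMPLIES u) IMPLIES q))) IMPLIES (q IMPLIES p))) AND r) = True IMPLIES False = False
q AND s = True AND False = False
(q AND s) AND t = False AND True = False
(NOT (r OR p) IMPLIES (NOT ((p IMPLIES t) IMPLIES ((r OR (q OR ((q IMPLIES u) IMPLIES q))) IMPLIES (q IMPLIES p))) AND r)) AND ((q AND s) AND t) = False AND False = False
((NOT (r OR p) IMPLIES (NOT ((p IMPLIES t) IMPLIES ((r OR (q OR ((q IMPLIES u) IMPLIES q))) IMPLIES (q IMPLIES p))) AND r)) AND ((q AND s) AND t)) IMPLIES p = False IMPLIES False = True
p IMPLIES t = False IMPLIES True = True
NOT (p IMPLIES t) = NOT True = False
t AND NOT (p IMPLIES t) = True AND False = False
(((NOT (r OR p) IMPLIES (NOT ((p IMPLIES t) IMPLIES ((r OR (q OR ((q IMPLIES u) IMPLIES q))) IMPLIES (q IMPLIES p))) AND r)) AND ((q AND s) AND t)) IMPLIES p) IMPLIES (t AND NOT (p IMPLIES t)) = True IMPLIES False = False

False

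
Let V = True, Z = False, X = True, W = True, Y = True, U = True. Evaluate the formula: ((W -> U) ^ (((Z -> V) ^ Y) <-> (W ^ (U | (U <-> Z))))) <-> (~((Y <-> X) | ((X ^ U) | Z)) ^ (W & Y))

W -> U = True -> True = True
Z -> V = False -> True = True
(Z -> V) ^ Y = True ^ True = False
U <-> Z = True <-> False = False
U | (U <-> Z) = True | False = True
W ^ (U | (U <-> Z)) = True ^ True = False
((Z -> V) ^ Y) <-> (W ^ (U | (U <-> Z))) = False <-> False = True
(W -> U) ^ (((Z -> V) ^ Y) <-> (W ^ (U | (U <-> Z)))) = True ^ True = False
Y <-> X = True <-> True = True
X ^ U = True ^ True = False
(X ^ U) | Z = False | False = False
(Y <-> X) | ((X ^ U) | Z) = True | False = True
~((Y <-> X) | ((X ^ U) | Z)) = ~True = False
W & Y = True & True = True
~((Y <-> X) | ((X ^ U) | Z)) ^ (W & Y) = False ^ True = True
((W -> U) ^ (((Z -> V) ^ Y) <-> (W ^ (U | (U <-> Z))))) <-> (~((Y <-> X) | ((X ^ U) | Z)) ^ (W & Y)) = False <-> True = False

False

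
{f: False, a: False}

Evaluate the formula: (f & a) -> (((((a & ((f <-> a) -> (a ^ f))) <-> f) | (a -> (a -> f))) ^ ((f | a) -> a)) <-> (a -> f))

f & a = False & False = False
f <-> a = False <-> False = True
a ^ f = False ^ False = False
(f <-> a) -> (a ^ f) = True -> False = False
a & ((f <-> a) -> (a ^ f)) = False & False = False
(a & ((f <-> a) -> (a ^ f))) <-> f = False <-> False = True
a -> f = False -> False = True
a -> (a -> f) = False -> True = True
((a & ((f <-> a) -> (a ^ f))) <-> f) | (a -> (a -> f)) = True | True = True
f | a = False | False = False
(f | a) -> a = False -> False = True
(((a & ((f <-> a) -> (a ^ f))) <-> f) | (a -> (a -> f))) ^ ((f | a) -> a) = True ^ True = False
a -> f = False -> False = True
((((a & ((f <-> a) -> (a ^ f))) <-> f) | (a -> (a -> f))) ^ ((f | a) -> a)) <-> (a -> f) = False <-> True = False
(f & a) -> (((((a & ((f <-> a) -> (a ^ f))) <-> f) | (a -> (a -> f))) ^ ((f | a) -> a)) <-> (a -> f)) = False -> False = True

True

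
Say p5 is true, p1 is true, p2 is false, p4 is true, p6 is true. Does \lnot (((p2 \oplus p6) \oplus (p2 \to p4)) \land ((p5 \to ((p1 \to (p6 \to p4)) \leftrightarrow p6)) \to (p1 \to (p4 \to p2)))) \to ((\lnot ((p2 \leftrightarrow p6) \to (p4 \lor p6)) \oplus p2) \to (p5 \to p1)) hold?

p2 \oplus p6 = \text{False} \oplus \text{True} = \text{True}
p2 \to p4 = \text{False} \to \text{True} = \text{True}
(p2 \oplus p6) \oplus (p2 \to p4) = \text{True} \oplus \text{True} = \text{False}
p6 \to p4 = \text{True} \to \text{True} = \text{True}
p1 \to (p6 \to p4) = \text{True} \to \text{True} = \text{True}
(p1 \to (p6 \to p4)) \leftrightarrow p6 = \text{True} \leftrightarrow \text{True} = \text{True}
p5 \to ((p1 \to (p6 \to p4)) \leftrightarrow p6) = \text{True} \to \text{True} = \text{True}
p4 \to p2 = \text{True} \to \text{False} = \text{False}
p1 \to (p4 \to p2) = \text{True} \to \text{False} = \text{False}
(p5 \to ((p1 \to (p6 \to p4)) \leftrightarrow p6)) \to (p1 \to (p4 \to p2)) = \text{True} \to \text{False} = \text{False}
((p2 \oplus p6) \oplus (p2 \to p4)) \land ((p5 \to ((p1 \to (p6 \to p4)) \leftrightarrow p6)) \to (p1 \to (p4 \to p2))) = \text{False} \land \text{False} = \text{False}
\lnot (((p2 \oplus p6) \oplus (p2 \to p4)) \land ((p5 \to ((p1 \to (p6 \to p4)) \leftrightarrow p6)) \to (p1 \to (p4 \to p2)))) = \lnot \text{False} = \text{True}
p2 \leftrightarrow p6 = \text{False} \leftrightarrow \text{True} = \text{False}
p4 \lor p6 = \text{True} \lor \text{True} = \text{True}
(p2 \leftrightarrow p6) \to (p4 \lor p6) = \text{False} \to \text{True} = \text{True}
\lnot ((p2 \leftrightarrow p6) \to (p4 \lor p6)) = \lnot \text{True} = \text{False}
\lnot ((p2 \leftrightarrow p6) \to (p4 \lor p6)) \oplus p2 = \text{False} \oplus \text{False} = \text{False}
p5 \to p1 = \text{True} \to \text{True} = \text{True}
(\lnot ((p2 \leftrightarrow p6) \to (p4 \lor p6)) \oplus p2) \to (p5 \to p1) = \text{False} \to \text{True} = \text{True}
\lnot (((p2 \oplus p6) \oplus (p2 \to p4)) \land ((p5 \to ((p1 \to (p6 \to p4)) \leftrightarrow p6)) \to (p1 \to (p4 \to p2)))) \to ((\lnot ((p2 \leftrightarrow p6) \to (p4 \lor p6)) \oplus p2) \to (p5 \to p1)) = \text{True} \to \text{True} = \text{True}

\text{True}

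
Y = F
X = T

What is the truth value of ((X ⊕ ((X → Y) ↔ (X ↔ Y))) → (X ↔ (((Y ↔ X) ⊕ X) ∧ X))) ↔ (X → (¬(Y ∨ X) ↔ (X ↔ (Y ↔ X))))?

Substituting Y=F, X=T:
X → Y = T → F = F
X ↔ Y = T ↔ F = F
(X → Y) ↔ (X ↔ Y) = F ↔ F = T
X ⊕ ((X → Y) ↔ (X ↔ Y)) = T ⊕ T = F
Y ↔ X = F ↔ T = F
(Y ↔ X) ⊕ X = F ⊕ T = T
((Y ↔ X) ⊕ X) ∧ X = T ∧ T = T
X ↔ (((Y ↔ X) ⊕ X) ∧ X) = T ↔ T = T
(X ⊕ ((X → Y) ↔ (X ↔ Y))) → (X ↔ (((Y ↔ X) ⊕ X) ∧ X)) = F → T = T
Y ∨ X = F ∨ T = T
¬(Y ∨ X) = ¬T = F
Y ↔ X = F ↔ T = F
X ↔ (Y ↔ X) = T ↔ F = F
¬(Y ∨ X) ↔ (X ↔ (Y ↔ X)) = F ↔ F = T
X → (¬(Y ∨ X) ↔ (X ↔ (Y ↔ X))) = T → T = T
((X ⊕ ((X → Y) ↔ (X ↔ Y))) → (X ↔ (((Y ↔ X) ⊕ X) ∧ X))) ↔ (X → (¬(Y ∨ X) ↔ (X ↔ (Y ↔ X)))) = T ↔ T = T

T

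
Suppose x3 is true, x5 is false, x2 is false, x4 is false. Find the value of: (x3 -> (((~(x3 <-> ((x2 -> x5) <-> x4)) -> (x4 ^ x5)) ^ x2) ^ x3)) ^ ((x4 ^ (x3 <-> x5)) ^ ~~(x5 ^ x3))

x2 -> x5 = False -> False = True
(x2 -> x5) <-> x4 = True <-> False = False
x3 <-> ((x2 -> x5) <-> x4) = True <-> False = False
~(x3 <-> ((x2 -> x5) <-> x4)) = ~False = True
x4 ^ x5 = False ^ False = False
~(x3 <-> ((x2 -> x5) <-> x4)) -> (x4 ^ x5) = True -> False = False
(~(x3 <-> ((x2 -> x5) <-> x4)) -> (x4 ^ x5)) ^ x2 = False ^ False = False
((~(x3 <-> ((x2 -> x5) <-> x4)) -> (x4 ^ x5)) ^ x2) ^ x3 = False ^ True = True
x3 -> (((~(x3 <-> ((x2 -> x5) <-> x4)) -> (x4 ^ x5)) ^ x2) ^ x3) = True -> True = True
x3 <-> x5 = True <-> False = False
x4 ^ (x3 <-> x5) = False ^ False = False
x5 ^ x3 = False ^ True = True
~(x5 ^ x3) = ~True = False
~~(x5 ^ x3) = ~False = True
(x4 ^ (x3 <-> x5)) ^ ~~(x5 ^ x3) = False ^ True = True
(x3 -> (((~(x3 <-> ((x2 -> x5) <-> x4)) -> (x4 ^ x5)) ^ x2) ^ x3)) ^ ((x4 ^ (x3 <-> x5)) ^ ~~(x5 ^ x3)) = True ^ True = False

False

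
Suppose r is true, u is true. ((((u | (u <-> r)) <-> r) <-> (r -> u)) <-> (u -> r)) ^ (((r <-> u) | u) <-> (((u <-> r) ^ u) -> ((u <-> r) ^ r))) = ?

False

Substituting r=True, u=True:
u <-> r = True <-> True = True
u | (u <-> r) = True | True = True
(u | (u <-> r)) <-> r = True <-> True = True
r -> u = True -> True = True
((u | (u <-> r)) <-> r) <-> (r -> u) = True <-> True = True
u -> r = True -> True = True
(((u | (u <-> r)) <-> r) <-> (r -> u)) <-> (u -> r) = True <-> True = True
r <-> u = True <-> True = True
(r <-> u) | u = True | True = True
u <-> r = True <-> True = True
(u <-> r) ^ u = True ^ True = False
u <-> r = True <-> True = True
(u <-> r) ^ r = True ^ True = False
((u <-> r) ^ u) -> ((u <-> r) ^ r) = False -> False = True
((r <-> u) | u) <-> (((u <-> r) ^ u) -> ((u <-> r) ^ r)) = True <-> True = True
((((u | (u <-> r)) <-> r) <-> (r -> u)) <-> (u -> r)) ^ (((r <-> u) | u) <-> (((u <-> r) ^ u) -> ((u <-> r) ^ r))) = True ^ True = False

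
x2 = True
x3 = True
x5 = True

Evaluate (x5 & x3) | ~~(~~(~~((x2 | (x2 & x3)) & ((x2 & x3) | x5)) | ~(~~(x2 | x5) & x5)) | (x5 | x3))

True

x5 & x3 = True & True = True
x2 & x3 = True & True = True
x2 | (x2 & x3) = True | True = True
x2 & x3 = True & True = True
(x2 & x3) | x5 = True | True = True
(x2 | (x2 & x3)) & ((x2 & x3) | x5) = True & True = True
~((x2 | (x2 & x3)) & ((x2 & x3) | x5)) = ~True = False
~~((x2 | (x2 & x3)) & ((x2 & x3) | x5)) = ~False = True
x2 | x5 = True | True = True
~(x2 | x5) = ~True = False
~~(x2 | x5) = ~False = True
~~(x2 | x5) & x5 = True & True = True
~(~~(x2 | x5) & x5) = ~True = False
~~((x2 | (x2 & x3)) & ((x2 & x3) | x5)) | ~(~~(x2 | x5) & x5) = True | False = True
~(~~((x2 | (x2 & x3)) & ((x2 & x3) | x5)) | ~(~~(x2 | x5) & x5)) = ~True = False
~~(~~((x2 | (x2 & x3)) & ((x2 & x3) | x5)) | ~(~~(x2 | x5) & x5)) = ~False = True
x5 | x3 = True | True = True
~~(~~((x2 | (x2 & x3)) & ((x2 & x3) | x5)) | ~(~~(x2 | x5) & x5)) | (x5 | x3) = True | True = True
~(~~(~~((x2 | (x2 & x3)) & ((x2 & x3) | x5)) | ~(~~(x2 | x5) & x5)) | (x5 | x3)) = ~True = False
~~(~~(~~((x2 | (x2 & x3)) & ((x2 & x3) | x5)) | ~(~~(x2 | x5) & x5)) | (x5 | x3)) = ~False = True
(x5 & x3) | ~~(~~(~~((x2 | (x2 & x3)) & ((x2 & x3) | x5)) | ~(~~(x2 | x5) & x5)) | (x5 | x3)) = True | True = True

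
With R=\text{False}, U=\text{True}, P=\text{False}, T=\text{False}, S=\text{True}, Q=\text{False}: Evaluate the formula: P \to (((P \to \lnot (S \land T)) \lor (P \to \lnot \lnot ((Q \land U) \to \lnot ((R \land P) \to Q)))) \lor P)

\text{True}

S \land T = \text{True} \land \text{False} = \text{False}
\lnot (S \land T) = \lnot \text{False} = \text{True}
P \to \lnot (S \land T) = \text{False} \to \text{True} = \text{True}
Q \land U = \text{False} \land \text{True} = \text{False}
R \land P = \text{False} \land \text{False} = \text{False}
(R \land P) \to Q = \text{False} \to \text{False} = \text{True}
\lnot ((R \land P) \to Q) = \lnot \text{True} = \text{False}
(Q \land U) \to \lnot ((R \land P) \to Q) = \text{False} \to \text{False} = \text{True}
\lnot ((Q \land U) \to \lnot ((R \land P) \to Q)) = \lnot \text{True} = \text{False}
\lnot \lnot ((Q \land U) \to \lnot ((R \land P) \to Q)) = \lnot \text{False} = \text{True}
P \to \lnot \lnot ((Q \land U) \to \lnot ((R \land P) \to Q)) = \text{False} \to \text{True} = \text{True}
(P \to \lnot (S \land T)) \lor (P \to \lnot \lnot ((Q \land U) \to \lnot ((R \land P) \to Q))) = \text{True} \lor \text{True} = \text{True}
((P \to \lnot (S \land T)) \lor (P \to \lnot \lnot ((Q \land U) \to \lnot ((R \land P) \to Q)))) \lor P = \text{True} \lor \text{False} = \text{True}
P \to (((P \to \lnot (S \land T)) \lor (P \to \lnot \lnot ((Q \land U) \to \lnot ((R \land P) \to Q)))) \lor P) = \text{False} \to \text{True} = \text{True}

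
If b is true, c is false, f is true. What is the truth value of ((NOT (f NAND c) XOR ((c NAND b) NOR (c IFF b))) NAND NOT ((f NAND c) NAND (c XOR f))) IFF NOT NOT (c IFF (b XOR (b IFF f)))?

f NAND c = true NAND false = true
NOT (f NAND c) = NOT true = false
c NAND b = false NAND true = true
c IFF b = false IFF true = false
(c NAND b) NOR (c IFF b) = true NOR false = false
NOT (f NAND c) XOR ((c NAND b) NOR (c IFF b)) = false XOR false = false
f NAND c = true NAND false = true
c XOR f = false XOR true = true
(f NAND c) NAND (c XOR f) = true NAND true = false
NOT ((f NAND c) NAND (c XOR f)) = NOT false = true
(NOT (f NAND c) XOR ((c NAND b) NOR (c IFF b))) NAND NOT ((f NAND c) NAND (c XOR f)) = false NAND true = true
b IFF f = true IFF true = true
b XOR (b IFF f) = true XOR true = false
c IFF (b XOR (b IFF f)) = false IFF false = true
NOT (c IFF (b XOR (b IFF f))) = NOT true = false
NOT NOT (c IFF (b XOR (b IFF f))) = NOT false = true
((NOT (f NAND c) XOR ((c NAND b) NOR (c IFF b))) NAND NOT ((f NAND c) NAND (c XOR f))) IFF NOT NOT (c IFF (b XOR (b IFF f))) = true IFF true = true

true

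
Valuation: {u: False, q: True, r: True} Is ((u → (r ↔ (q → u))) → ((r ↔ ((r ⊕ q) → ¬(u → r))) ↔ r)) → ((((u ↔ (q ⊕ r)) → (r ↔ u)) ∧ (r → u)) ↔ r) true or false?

False

q → u = True → False = False
r ↔ (q → u) = True ↔ False = False
u → (r ↔ (q → u)) = False → False = True
r ⊕ q = True ⊕ True = False
u → r = False → True = True
¬(u → r) = ¬True = False
(r ⊕ q) → ¬(u → r) = False → False = True
r ↔ ((r ⊕ q) → ¬(u → r)) = True ↔ True = True
(r ↔ ((r ⊕ q) → ¬(u → r))) ↔ r = True ↔ True = True
(u → (r ↔ (q → u))) → ((r ↔ ((r ⊕ q) → ¬(u → r))) ↔ r) = True → True = True
q ⊕ r = True ⊕ True = False
u ↔ (q ⊕ r) = False ↔ False = True
r ↔ u = True ↔ False = False
(u ↔ (q ⊕ r)) → (r ↔ u) = True → False = False
r → u = True → False = False
((u ↔ (q ⊕ r)) → (r ↔ u)) ∧ (r → u) = False ∧ False = False
(((u ↔ (q ⊕ r)) → (r ↔ u)) ∧ (r → u)) ↔ r = False ↔ True = False
((u → (r ↔ (q → u))) → ((r ↔ ((r ⊕ q) → ¬(u → r))) ↔ r)) → ((((u ↔ (q ⊕ r)) → (r ↔ u)) ∧ (r → u)) ↔ r) = True → False = False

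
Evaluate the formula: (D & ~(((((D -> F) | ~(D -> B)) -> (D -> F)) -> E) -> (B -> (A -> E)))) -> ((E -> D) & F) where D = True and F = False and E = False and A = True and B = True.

True

Substituting D=True, F=False, E=False, A=True, B=True:
D -> F = True -> False = False
D -> B = True -> True = True
~(D -> B) = ~True = False
(D -> F) | ~(D -> B) = False | False = False
D -> F = True -> False = False
((D -> F) | ~(D -> B)) -> (D -> F) = False -> False = True
(((D -> F) | ~(D -> B)) -> (D -> F)) -> E = True -> False = False
A -> E = True -> False = False
B -> (A -> E) = True -> False = False
((((D -> F) | ~(D -> B)) -> (D -> F)) -> E) -> (B -> (A -> E)) = False -> False = True
~(((((D -> F) | ~(D -> B)) -> (D -> F)) -> E) -> (B -> (A -> E))) = ~True = False
D & ~(((((D -> F) | ~(D -> B)) -> (D -> F)) -> E) -> (B -> (A -> E))) = True & False = False
E -> D = False -> True = True
(E -> D) & F = True & False = False
(D & ~(((((D -> F) | ~(D -> B)) -> (D -> F)) -> E) -> (B -> (A -> E)))) -> ((E -> D) & F) = False -> False = True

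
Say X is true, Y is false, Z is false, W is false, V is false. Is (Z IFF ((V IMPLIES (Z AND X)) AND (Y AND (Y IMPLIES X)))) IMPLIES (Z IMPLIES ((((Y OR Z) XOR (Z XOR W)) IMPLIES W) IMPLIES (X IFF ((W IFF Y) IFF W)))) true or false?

Z AND X = false AND true = false
V IMPLIES (Z AND X) = false IMPLIES false = true
Y IMPLIES X = false IMPLIES true = true
Y AND (Y IMPLIES X) = false AND true = false
(V IMPLIES (Z AND X)) AND (Y AND (Y IMPLIES X)) = true AND false = false
Z IFF ((V IMPLIES (Z AND X)) AND (Y AND (Y IMPLIES X))) = false IFF false = true
Y OR Z = false OR false = false
Z XOR W = false XOR false = false
(Y OR Z) XOR (Z XOR W) = false XOR false = false
((Y OR Z) XOR (Z XOR W)) IMPLIES W = false IMPLIES false = true
W IFF Y = false IFF false = true
(W IFF Y) IFF W = true IFF false = false
X IFF ((W IFF Y) IFF W) = true IFF false = false
(((Y OR Z) XOR (Z XOR W)) IMPLIES W) IMPLIES (X IFF ((W IFF Y) IFF W)) = true IMPLIES false = false
Z IMPLIES ((((Y OR Z) XOR (Z XOR W)) IMPLIES W) IMPLIES (X IFF ((W IFF Y) IFF W))) = false IMPLIES false = true
(Z IFF ((V IMPLIES (Z AND X)) AND (Y AND (Y IMPLIES X)))) IMPLIES (Z IMPLIES ((((Y OR Z) XOR (Z XOR W)) IMPLIES W) IMPLIES (X IFF ((W IFF Y) IFF W)))) = true IMPLIES true = true

true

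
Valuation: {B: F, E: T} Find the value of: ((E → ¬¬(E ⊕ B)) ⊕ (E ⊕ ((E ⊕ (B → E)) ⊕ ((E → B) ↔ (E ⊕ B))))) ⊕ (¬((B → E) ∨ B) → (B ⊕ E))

T

E ⊕ B = T ⊕ F = T
¬(E ⊕ B) = ¬T = F
¬¬(E ⊕ B) = ¬F = T
E → ¬¬(E ⊕ B) = T → T = T
B → E = F → T = T
E ⊕ (B → E) = T ⊕ T = F
E → B = T → F = F
E ⊕ B = T ⊕ F = T
(E → B) ↔ (E ⊕ B) = F ↔ T = F
(E ⊕ (B → E)) ⊕ ((E → B) ↔ (E ⊕ B)) = F ⊕ F = F
E ⊕ ((E ⊕ (B → E)) ⊕ ((E → B) ↔ (E ⊕ B))) = T ⊕ F = T
(E → ¬¬(E ⊕ B)) ⊕ (E ⊕ ((E ⊕ (B → E)) ⊕ ((E → B) ↔ (E ⊕ B)))) = T ⊕ T = F
B → E = F → T = T
(B → E) ∨ B = T ∨ F = T
¬((B → E) ∨ B) = ¬T = F
B ⊕ E = F ⊕ T = T
¬((B → E) ∨ B) → (B ⊕ E) = F → T = T
((E → ¬¬(E ⊕ B)) ⊕ (E ⊕ ((E ⊕ (B → E)) ⊕ ((E → B) ↔ (E ⊕ B))))) ⊕ (¬((B → E) ∨ B) → (B ⊕ E)) = F ⊕ T = T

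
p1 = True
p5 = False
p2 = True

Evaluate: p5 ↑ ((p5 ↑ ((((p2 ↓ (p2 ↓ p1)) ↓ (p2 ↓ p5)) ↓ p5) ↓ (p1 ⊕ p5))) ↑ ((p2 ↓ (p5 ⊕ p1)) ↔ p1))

p2 ↓ p1 = True ↓ True = False
p2 ↓ (p2 ↓ p1) = True ↓ False = False
p2 ↓ p5 = True ↓ False = False
(p2 ↓ (p2 ↓ p1)) ↓ (p2 ↓ p5) = False ↓ False = True
((p2 ↓ (p2 ↓ p1)) ↓ (p2 ↓ p5)) ↓ p5 = True ↓ False = False
p1 ⊕ p5 = True ⊕ False = True
(((p2 ↓ (p2 ↓ p1)) ↓ (p2 ↓ p5)) ↓ p5) ↓ (p1 ⊕ p5) = False ↓ True = False
p5 ↑ ((((p2 ↓ (p2 ↓ p1)) ↓ (p2 ↓ p5)) ↓ p5) ↓ (p1 ⊕ p5)) = False ↑ False = True
p5 ⊕ p1 = False ⊕ True = True
p2 ↓ (p5 ⊕ p1) = True ↓ True = False
(p2 ↓ (p5 ⊕ p1)) ↔ p1 = False ↔ True = False
(p5 ↑ ((((p2 ↓ (p2 ↓ p1)) ↓ (p2 ↓ p5)) ↓ p5) ↓ (p1 ⊕ p5))) ↑ ((p2 ↓ (p5 ⊕ p1)) ↔ p1) = True ↑ False = True
p5 ↑ ((p5 ↑ ((((p2 ↓ (p2 ↓ p1)) ↓ (p2 ↓ p5)) ↓ p5) ↓ (p1 ⊕ p5))) ↑ ((p2 ↓ (p5 ⊕ p1)) ↔ p1)) = False ↑ True = True

True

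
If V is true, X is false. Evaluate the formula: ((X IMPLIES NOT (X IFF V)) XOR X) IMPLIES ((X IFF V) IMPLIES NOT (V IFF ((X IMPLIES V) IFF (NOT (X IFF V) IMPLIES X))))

true

X IFF V = false IFF true = false
NOT (X IFF V) = NOT false = true
X IMPLIES NOT (X IFF V) = false IMPLIES true = true
(X IMPLIES NOT (X IFF V)) XOR X = true XOR false = true
X IFF V = false IFF true = false
X IMPLIES V = false IMPLIES true = true
X IFF V = false IFF true = false
NOT (X IFF V) = NOT false = true
NOT (X IFF V) IMPLIES X = true IMPLIES false = false
(X IMPLIES V) IFF (NOT (X IFF V) IMPLIES X) = true IFF false = false
V IFF ((X IMPLIES V) IFF (NOT (X IFF V) IMPLIES X)) = true IFF false = false
NOT (V IFF ((X IMPLIES V) IFF (NOT (X IFF V) IMPLIES X))) = NOT false = true
(X IFF V) IMPLIES NOT (V IFF ((X IMPLIES V) IFF (NOT (X IFF V) IMPLIES X))) = false IMPLIES true = true
((X IMPLIES NOT (X IFF V)) XOR X) IMPLIES ((X IFF V) IMPLIES NOT (V IFF ((X IMPLIES V) IFF (NOT (X IFF V) IMPLIES X)))) = true IMPLIES true = true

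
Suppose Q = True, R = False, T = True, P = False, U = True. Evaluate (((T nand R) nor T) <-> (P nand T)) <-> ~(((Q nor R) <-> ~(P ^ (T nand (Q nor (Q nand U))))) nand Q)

T nand R = True nand False = True
(T nand R) nor T = True nor True = False
P nand T = False nand True = True
((T nand R) nor T) <-> (P nand T) = False <-> True = False
Q nor R = True nor False = False
Q nand U = True nand True = False
Q nor (Q nand U) = True nor False = False
T nand (Q nor (Q nand U)) = True nand False = True
P ^ (T nand (Q nor (Q nand U))) = False ^ True = True
~(P ^ (T nand (Q nor (Q nand U)))) = ~True = False
(Q nor R) <-> ~(P ^ (T nand (Q nor (Q nand U)))) = False <-> False = True
((Q nor R) <-> ~(P ^ (T nand (Q nor (Q nand U))))) nand Q = True nand True = False
~(((Q nor R) <-> ~(P ^ (T nand (Q nor (Q nand U))))) nand Q) = ~False = True
(((T nand R) nor T) <-> (P nand T)) <-> ~(((Q nor R) <-> ~(P ^ (T nand (Q nor (Q nand U))))) nand Q) = False <-> True = False

False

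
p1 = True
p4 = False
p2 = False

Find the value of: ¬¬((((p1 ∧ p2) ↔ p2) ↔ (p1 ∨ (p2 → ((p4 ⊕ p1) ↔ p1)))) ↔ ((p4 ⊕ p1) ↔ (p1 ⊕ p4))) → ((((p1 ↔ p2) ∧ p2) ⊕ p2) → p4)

p1 ∧ p2 = True ∧ False = False
(p1 ∧ p2) ↔ p2 = False ↔ False = True
p4 ⊕ p1 = False ⊕ True = True
(p4 ⊕ p1) ↔ p1 = True ↔ True = True
p2 → ((p4 ⊕ p1) ↔ p1) = False → True = True
p1 ∨ (p2 → ((p4 ⊕ p1) ↔ p1)) = True ∨ True = True
((p1 ∧ p2) ↔ p2) ↔ (p1 ∨ (p2 → ((p4 ⊕ p1) ↔ p1))) = True ↔ True = True
p4 ⊕ p1 = False ⊕ True = True
p1 ⊕ p4 = True ⊕ False = True
(p4 ⊕ p1) ↔ (p1 ⊕ p4) = True ↔ True = True
(((p1 ∧ p2) ↔ p2) ↔ (p1 ∨ (p2 → ((p4 ⊕ p1) ↔ p1)))) ↔ ((p4 ⊕ p1) ↔ (p1 ⊕ p4)) = True ↔ True = True
¬((((p1 ∧ p2) ↔ p2) ↔ (p1 ∨ (p2 → ((p4 ⊕ p1) ↔ p1)))) ↔ ((p4 ⊕ p1) ↔ (p1 ⊕ p4))) = ¬True = False
¬¬((((p1 ∧ p2) ↔ p2) ↔ (p1 ∨ (p2 → ((p4 ⊕ p1) ↔ p1)))) ↔ ((p4 ⊕ p1) ↔ (p1 ⊕ p4))) = ¬False = True
p1 ↔ p2 = True ↔ False = False
(p1 ↔ p2) ∧ p2 = False ∧ False = False
((p1 ↔ p2) ∧ p2) ⊕ p2 = False ⊕ False = False
(((p1 ↔ p2) ∧ p2) ⊕ p2) → p4 = False → False = True
¬¬((((p1 ∧ p2) ↔ p2) ↔ (p1 ∨ (p2 → ((p4 ⊕ p1) ↔ p1)))) ↔ ((p4 ⊕ p1) ↔ (p1 ⊕ p4))) → ((((p1 ↔ p2) ∧ p2) ⊕ p2) → p4) = True → True = True

True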